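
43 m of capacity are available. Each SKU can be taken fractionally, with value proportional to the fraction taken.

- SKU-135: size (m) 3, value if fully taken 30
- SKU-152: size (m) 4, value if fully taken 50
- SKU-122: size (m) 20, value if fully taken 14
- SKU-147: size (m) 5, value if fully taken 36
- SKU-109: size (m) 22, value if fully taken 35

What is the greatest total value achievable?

157.3

Rank by value-to-size ratio: SKU-152 50/4≈12.5, SKU-135 30/3≈10, SKU-147 36/5≈7.2, SKU-109 35/22≈1.59, SKU-122 14/20≈0.7.
All 4 m of SKU-152 fit (value 50) — 39 remain.
SKU-135: take in full, 3 m for value 30 — 36 left.
All 5 m of SKU-147 fit (value 36) — 31 remain.
Take all of SKU-109 (22 m, value 35) — 9 m left.
Fill the last 9 m with part of SKU-122: 9/20 of it earns 6.3.
Total value = 157.3.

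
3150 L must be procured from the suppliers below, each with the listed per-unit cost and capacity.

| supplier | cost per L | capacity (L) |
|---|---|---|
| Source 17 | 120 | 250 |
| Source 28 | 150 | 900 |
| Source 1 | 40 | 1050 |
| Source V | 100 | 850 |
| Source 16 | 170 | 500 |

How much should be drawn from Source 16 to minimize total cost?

100

Fill from the cheapest supplier first.
Source 1 (40): use full 1050 → 2100 L to go.
Source V at 100: take all 850 L → 1250 still needed.
Source 17 (120): use full 250 → 1000 L to go.
Source 28 at 150: take all 900 L → 100 still needed.
Source 16 at 170: take 100 of its 500 → requirement met.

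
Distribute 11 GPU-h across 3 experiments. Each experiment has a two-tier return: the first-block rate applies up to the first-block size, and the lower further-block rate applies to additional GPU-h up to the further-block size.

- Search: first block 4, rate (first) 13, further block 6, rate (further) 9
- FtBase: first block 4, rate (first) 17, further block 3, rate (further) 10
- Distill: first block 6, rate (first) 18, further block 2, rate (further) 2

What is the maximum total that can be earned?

Order all 6 blocks by rate: Distill/T1 18 > FtBase/T1 17 > Search/T1 13 > FtBase/T2 10 > Search/T2 9 > Distill/T2 2.
Fill Distill T1 block (6 at 18) — 5 left.
Fill FtBase T1 block (4 at 17) — 1 left.
Search/T1: +1 of 4 at 13; pool empty.
Total = 18×6 + 17×4 + 13×1 = 189.

189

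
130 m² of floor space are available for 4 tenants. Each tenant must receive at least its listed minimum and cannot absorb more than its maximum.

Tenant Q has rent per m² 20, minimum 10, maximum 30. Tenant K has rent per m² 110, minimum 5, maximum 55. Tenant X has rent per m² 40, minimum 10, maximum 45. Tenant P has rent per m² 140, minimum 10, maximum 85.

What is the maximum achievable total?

Meeting every minimum uses 10+5+10+10 = 35 m², leaving 95.
Rank by rent per m²: Tenant P 140 > Tenant K 110 > Tenant X 40 > Tenant Q 20.
Tenant P: +75 to 85 (cap) → 20 left.
Tenant K: +20 (room for 50) → 25. Pool exhausted.
Total = 20×10 + 110×25 + 40×10 + 140×85 = 15250.

15250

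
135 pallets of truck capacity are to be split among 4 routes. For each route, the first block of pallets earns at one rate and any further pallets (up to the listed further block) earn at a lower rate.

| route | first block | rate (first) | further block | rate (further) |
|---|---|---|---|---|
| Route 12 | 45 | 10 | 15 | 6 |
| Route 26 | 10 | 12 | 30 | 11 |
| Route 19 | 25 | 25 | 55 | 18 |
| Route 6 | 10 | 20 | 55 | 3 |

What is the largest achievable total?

2315

Rank every tier by rate: Route 19/first 25 > Route 6/first 20 > Route 19/second 18 > Route 26/first 12 > Route 26/second 11 > Route 12/first 10 > Route 12/second 6 > Route 6/second 3.
Route 19 first at 25: fill all 25 → 110 left.
Fill Route 6 first block (10 at 20) → 100 left.
Fill Route 19 second block (55 at 18) → 45 left.
Route 26 first at 12: fill all 10 → 35 left.
Route 26 second at 11: fill all 30 → 5 left.
5 remain; put them into Route 12 first at 10.
Total = 25×25 + 20×10 + 18×55 + 12×10 + 11×30 + 10×5 = 2315.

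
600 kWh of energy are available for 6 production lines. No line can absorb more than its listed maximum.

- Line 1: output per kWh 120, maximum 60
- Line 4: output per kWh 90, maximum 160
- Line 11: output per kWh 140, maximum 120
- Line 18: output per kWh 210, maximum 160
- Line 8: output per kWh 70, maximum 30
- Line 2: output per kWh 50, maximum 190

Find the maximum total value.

Rank by output per kWh: Line 18 210 > Line 11 140 > Line 1 120 > Line 4 90 > Line 8 70 > Line 2 50.
Give Line 18 160 to hit its cap of 160 ; 440 left.
Give Line 11 120 to hit its cap of 120 ; 320 left.
Line 1: +60 to 60 (cap) ; 260 left.
Line 4: +160 to 160 (cap) ; 100 left.
Line 8 takes 30 to reach its cap of 30 ; 70 left.
Only 70 left; Line 2 takes them to reach 70.
Total = 120×60 + 90×160 + 140×120 + 210×160 + 70×30 + 50×70 = 77600.

77600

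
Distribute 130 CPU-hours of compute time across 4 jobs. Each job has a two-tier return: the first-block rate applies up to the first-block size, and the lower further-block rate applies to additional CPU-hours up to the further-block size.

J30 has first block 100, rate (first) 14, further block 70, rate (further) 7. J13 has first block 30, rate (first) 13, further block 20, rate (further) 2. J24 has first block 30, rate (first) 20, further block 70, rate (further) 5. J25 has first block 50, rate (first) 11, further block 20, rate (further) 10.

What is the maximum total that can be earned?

Rank every tier by rate: J24/tier1 20 > J30/tier1 14 > J13/tier1 13 > J25/tier1 11 > J25/tier2 10 > J30/tier2 7 > J24/tier2 5 > J13/tier2 2.
Fill J24 tier1 block (30 at 20) → 100 left.
Fill J30 tier1 block (100 at 14) → 0 left.
Total = 20×30 + 14×100 = 2000.

2000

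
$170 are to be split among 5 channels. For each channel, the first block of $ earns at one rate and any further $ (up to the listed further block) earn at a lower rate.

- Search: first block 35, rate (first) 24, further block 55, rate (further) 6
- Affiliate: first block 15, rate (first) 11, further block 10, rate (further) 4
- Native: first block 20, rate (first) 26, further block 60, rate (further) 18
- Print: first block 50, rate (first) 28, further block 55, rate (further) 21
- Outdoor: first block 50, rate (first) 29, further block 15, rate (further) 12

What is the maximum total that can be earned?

4525

Rank every tier by rate: Outdoor/first 29 > Print/first 28 > Native/first 26 > Search/first 24 > Print/second 21 > Native/second 18 > Outdoor/second 12 > Affiliate/first 11 > Search/second 6 > Affiliate/second 4.
Outdoor first at 29: fill all 50 — 120 left.
Fill Print first block (50 at 28) — 70 left.
Native/first (26): +20 — 50 left.
Search first at 24: fill all 35 — 15 left.
Print second at 21: only 15 left, fill 15.
Total = 29×50 + 28×50 + 26×20 + 24×35 + 21×15 = 4525.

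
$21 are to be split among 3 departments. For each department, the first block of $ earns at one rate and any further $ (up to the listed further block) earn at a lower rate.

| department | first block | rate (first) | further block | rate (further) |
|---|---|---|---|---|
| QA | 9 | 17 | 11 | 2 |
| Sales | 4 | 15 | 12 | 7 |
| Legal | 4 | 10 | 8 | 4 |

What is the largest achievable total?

Rank every tier by rate: QA/first 17 > Sales/first 15 > Legal/first 10 > Sales/second 7 > Legal/second 4 > QA/second 2.
Fill QA first block (9 at 17) → 12 left.
Fill Sales first block (4 at 15) → 8 left.
Fill Legal first block (4 at 10) → 4 left.
Sales second at 7: only 4 left, fill 4.
Total = 17×9 + 15×4 + 10×4 + 7×4 = 281.

281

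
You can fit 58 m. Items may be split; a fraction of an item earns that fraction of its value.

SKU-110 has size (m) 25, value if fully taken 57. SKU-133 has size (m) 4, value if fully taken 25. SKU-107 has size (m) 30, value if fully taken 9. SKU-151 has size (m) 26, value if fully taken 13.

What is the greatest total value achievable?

95.9

Rank by value-to-size ratio: SKU-133 25/4≈6.25, SKU-110 57/25≈2.28, SKU-151 13/26≈0.5, SKU-107 9/30≈0.3.
SKU-133: take in full, 4 m for value 25 — 54 left.
SKU-110: take in full, 25 m for value 57 — 29 left.
All 26 m of SKU-151 fit (value 13) — 3 remain.
Fill the last 3 m with part of SKU-107: 3/30 of it earns 0.9.
Total value = 95.9.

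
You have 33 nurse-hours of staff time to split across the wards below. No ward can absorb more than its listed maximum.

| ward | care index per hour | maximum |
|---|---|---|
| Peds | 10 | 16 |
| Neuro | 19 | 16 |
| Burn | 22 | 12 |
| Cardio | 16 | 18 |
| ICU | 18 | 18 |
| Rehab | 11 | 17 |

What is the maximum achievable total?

658

Rank by care index per hour: Burn 22 > Neuro 19 > ICU 18 > Cardio 16 > Rehab 11 > Peds 10.
Burn: +12 to 12 (cap) — 21 left.
Neuro: +16 to 16 (cap) — 5 left.
ICU: +5 (room for 18) → 5. Pool exhausted.
Total = 19×16 + 22×12 + 18×5 = 658.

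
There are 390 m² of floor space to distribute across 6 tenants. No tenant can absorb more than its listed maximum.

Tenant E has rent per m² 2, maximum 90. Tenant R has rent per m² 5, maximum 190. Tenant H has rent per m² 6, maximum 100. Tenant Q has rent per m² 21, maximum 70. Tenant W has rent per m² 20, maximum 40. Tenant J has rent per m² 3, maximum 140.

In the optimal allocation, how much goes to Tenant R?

180

Rank by rent per m²: Tenant Q 21 > Tenant W 20 > Tenant H 6 > Tenant R 5 > Tenant J 3 > Tenant E 2.
Tenant Q takes 70 to reach its cap of 70 — 320 left.
Give Tenant W 40 to hit its cap of 40 — 280 left.
Give Tenant H 100 to hit its cap of 100 — 180 left.
Only 180 left; Tenant R takes them to reach 180.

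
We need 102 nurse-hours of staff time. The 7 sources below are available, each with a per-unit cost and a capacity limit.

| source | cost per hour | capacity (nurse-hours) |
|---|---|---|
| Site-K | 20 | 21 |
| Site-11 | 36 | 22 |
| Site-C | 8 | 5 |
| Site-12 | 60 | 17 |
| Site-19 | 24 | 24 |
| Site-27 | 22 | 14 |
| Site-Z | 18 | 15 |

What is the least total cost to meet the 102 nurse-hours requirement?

2466

Fill from the cheapest source first.
Site-C at 8: take all 5 nurse-hours — 97 still needed.
Site-Z (18): use full 15 — 82 nurse-hours to go.
Site-K (20): use full 21 — 61 nurse-hours to go.
Site-27 at 22: take all 14 nurse-hours — 47 still needed.
Take 24 from Site-19 at 24 — need 23 more.
Take 22 from Site-11 at 36 — need 1 more.
Take 1 from Site-12 at 60 to finish.
Cost = 5×8 + 15×18 + 21×20 + 14×22 + 24×24 + 22×36 + 1×60 = 2466.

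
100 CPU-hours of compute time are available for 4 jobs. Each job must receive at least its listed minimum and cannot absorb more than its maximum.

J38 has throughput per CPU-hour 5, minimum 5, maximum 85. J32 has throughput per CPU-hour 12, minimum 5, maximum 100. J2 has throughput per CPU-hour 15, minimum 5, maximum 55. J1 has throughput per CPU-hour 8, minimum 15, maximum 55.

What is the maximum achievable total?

Meeting every minimum uses 5+5+5+15 = 30 CPU-hours, leaving 70.
Order the jobs by throughput per CPU-hour: J2 15 > J32 12 > J1 8 > J38 5.
Give J2 50 more to hit its cap of 55 ; 20 left.
Only 20 left; J32 takes them to reach 25.
Total = 5×5 + 12×25 + 15×55 + 8×15 = 1270.

1270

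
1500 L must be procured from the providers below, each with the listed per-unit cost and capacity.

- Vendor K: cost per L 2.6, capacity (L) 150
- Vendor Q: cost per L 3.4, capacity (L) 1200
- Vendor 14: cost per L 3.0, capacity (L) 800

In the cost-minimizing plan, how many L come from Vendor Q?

Cheapest first:
Vendor K (2.6): use full 150 — 1350 L to go.
Vendor 14 (3.0): use full 800 — 550 L to go.
Vendor Q at 3.4: take 550 of its 1200 — requirement met.

550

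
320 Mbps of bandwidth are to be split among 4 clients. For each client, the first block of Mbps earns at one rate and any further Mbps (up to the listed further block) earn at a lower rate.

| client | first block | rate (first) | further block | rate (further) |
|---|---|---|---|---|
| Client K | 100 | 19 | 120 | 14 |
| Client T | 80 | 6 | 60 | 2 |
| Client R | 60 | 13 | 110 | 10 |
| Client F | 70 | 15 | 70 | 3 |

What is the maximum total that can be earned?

5020

Order all 8 blocks by rate: Client K/T1 19 > Client F/T1 15 > Client K/T2 14 > Client R/T1 13 > Client R/T2 10 > Client T/T1 6 > Client F/T2 3 > Client T/T2 2.
Client K/T1 (19): +100 — 220 left.
Fill Client F T1 block (70 at 15) — 150 left.
Client K/T2 (14): +120 — 30 left.
30 remain; put them into Client R T1 at 13.
Total = 19×100 + 15×70 + 14×120 + 13×30 = 5020.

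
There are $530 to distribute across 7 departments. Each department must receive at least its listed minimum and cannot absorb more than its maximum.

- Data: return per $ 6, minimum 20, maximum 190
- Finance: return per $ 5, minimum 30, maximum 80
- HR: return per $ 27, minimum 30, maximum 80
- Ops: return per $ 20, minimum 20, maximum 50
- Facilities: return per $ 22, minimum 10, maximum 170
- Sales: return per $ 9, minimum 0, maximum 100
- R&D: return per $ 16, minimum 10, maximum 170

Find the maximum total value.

Meeting every minimum uses 20+30+30+20+10+0+10 = 120 $, leaving 410.
Order the departments by return per $: HR 27 > Facilities 22 > Ops 20 > R&D 16 > Sales 9 > Data 6 > Finance 5.
HR: +50 to 80 (cap) ; 360 left.
Facilities takes 160 more to reach its cap of 170 ; 200 left.
Give Ops 30 more to hit its cap of 50 ; 170 left.
R&D takes 160 more to reach its cap of 170 ; 10 left.
Sales has room for 100 more but only 10 remain, so it gets 10.
Total = 6×20 + 5×30 + 27×80 + 20×50 + 22×170 + 9×10 + 16×170 = 9980.

9980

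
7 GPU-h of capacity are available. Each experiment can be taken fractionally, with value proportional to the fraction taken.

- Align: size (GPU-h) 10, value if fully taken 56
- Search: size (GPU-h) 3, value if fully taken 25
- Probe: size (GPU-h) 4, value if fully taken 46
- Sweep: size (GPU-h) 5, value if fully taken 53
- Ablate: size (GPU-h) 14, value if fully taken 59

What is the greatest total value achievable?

Best value per unit of size first: Probe 46/4≈11.5, Sweep 53/5≈10.6, Search 25/3≈8.33, Align 56/10≈5.6, Ablate 59/14≈4.21.
Probe: take in full, 4 GPU-h for value 46 → 3 left.
3 GPU-h left: a 3/5 share of Sweep gives 53×3/5 = 31.8.
Total value = 77.8.

77.8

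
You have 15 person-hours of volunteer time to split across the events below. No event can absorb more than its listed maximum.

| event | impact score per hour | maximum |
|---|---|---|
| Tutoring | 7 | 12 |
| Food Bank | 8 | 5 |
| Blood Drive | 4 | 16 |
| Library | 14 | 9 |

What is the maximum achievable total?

Order the events by impact score per hour: Library 14 > Food Bank 8 > Tutoring 7 > Blood Drive 4.
Give Library 9 to hit its cap of 9 ; 6 left.
Food Bank: +5 to 5 (cap) ; 1 left.
Tutoring has room for 12 but only 1 remain, so it gets 1.
Total = 7×1 + 8×5 + 14×9 = 173.

173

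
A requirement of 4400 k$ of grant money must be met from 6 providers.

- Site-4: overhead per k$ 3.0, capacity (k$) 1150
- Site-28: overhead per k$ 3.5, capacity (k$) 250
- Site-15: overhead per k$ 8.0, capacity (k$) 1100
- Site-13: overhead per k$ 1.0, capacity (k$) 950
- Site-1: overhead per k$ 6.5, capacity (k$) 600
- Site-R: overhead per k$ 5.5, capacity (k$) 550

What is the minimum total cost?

19400

Fill from the cheapest provider first.
Take 950 from Site-13 at 1.0 ; need 3450 more.
Site-4 at 3.0: take all 1150 k$ ; 2300 still needed.
Take 250 from Site-28 at 3.5 ; need 2050 more.
Site-R at 5.5: take all 550 k$ ; 1500 still needed.
Site-1 (6.5): use full 600 ; 900 k$ to go.
Site-15 (8.0): take the remaining 900 ; done.
Cost = 950×1.0 + 1150×3.0 + 250×3.5 + 550×5.5 + 600×6.5 + 900×8.0 = 19400.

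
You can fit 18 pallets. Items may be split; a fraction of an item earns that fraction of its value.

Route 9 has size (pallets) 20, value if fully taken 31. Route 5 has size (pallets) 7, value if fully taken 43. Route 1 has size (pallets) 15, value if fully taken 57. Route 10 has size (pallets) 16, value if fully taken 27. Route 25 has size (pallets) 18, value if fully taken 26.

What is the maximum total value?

Rank by value-to-size ratio: Route 5 43/7≈6.14, Route 1 57/15≈3.8, Route 10 27/16≈1.69, Route 9 31/20≈1.55, Route 25 26/18≈1.44.
Route 5: take in full, 7 pallets for value 43 ; 11 left.
Only 11 pallets remain; take 11/15 of Route 1 for value 57×11/15 = 41.8.
Total value = 84.8.

84.8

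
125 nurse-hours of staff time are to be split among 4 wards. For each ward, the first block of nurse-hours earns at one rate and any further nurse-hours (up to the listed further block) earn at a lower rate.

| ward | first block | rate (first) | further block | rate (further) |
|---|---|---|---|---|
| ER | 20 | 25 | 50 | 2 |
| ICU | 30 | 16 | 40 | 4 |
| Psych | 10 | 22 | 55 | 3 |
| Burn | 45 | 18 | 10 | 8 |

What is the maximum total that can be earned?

Treat each block as its own option and order by rate: ER/tier1 25 > Psych/tier1 22 > Burn/tier1 18 > ICU/tier1 16 > Burn/tier2 8 > ICU/tier2 4 > Psych/tier2 3 > ER/tier2 2.
ER tier1 at 25: fill all 20 — 105 left.
Psych/tier1 (22): +10 — 95 left.
Burn tier1 at 18: fill all 45 — 50 left.
Fill ICU tier1 block (30 at 16) — 20 left.
Fill Burn tier2 block (10 at 8) — 10 left.
10 remain; put them into ICU tier2 at 4.
Total = 25×20 + 22×10 + 18×45 + 16×30 + 8×10 + 4×10 = 2130.

2130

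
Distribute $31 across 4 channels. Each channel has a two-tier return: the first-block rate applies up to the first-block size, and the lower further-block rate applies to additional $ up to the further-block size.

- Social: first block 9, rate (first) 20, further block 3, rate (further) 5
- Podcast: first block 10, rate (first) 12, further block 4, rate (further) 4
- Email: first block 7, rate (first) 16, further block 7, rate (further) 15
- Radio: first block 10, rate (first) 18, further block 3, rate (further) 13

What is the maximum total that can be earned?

547

Treat each block as its own option and order by rate: Social/first 20 > Radio/first 18 > Email/first 16 > Email/second 15 > Radio/second 13 > Podcast/first 12 > Social/second 5 > Podcast/second 4.
Social/first (20): +9 — 22 left.
Radio first at 18: fill all 10 — 12 left.
Fill Email first block (7 at 16) — 5 left.
Email second at 15: only 5 left, fill 5.
Total = 20×9 + 18×10 + 16×7 + 15×5 = 547.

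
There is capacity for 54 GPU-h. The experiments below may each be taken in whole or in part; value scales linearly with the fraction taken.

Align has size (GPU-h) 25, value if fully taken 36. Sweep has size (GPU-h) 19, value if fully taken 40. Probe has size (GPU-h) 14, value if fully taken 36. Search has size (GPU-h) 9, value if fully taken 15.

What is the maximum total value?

Sort by value density: Probe 36/14≈2.57, Sweep 40/19≈2.11, Search 15/9≈1.67, Align 36/25≈1.44.
All 14 GPU-h of Probe fit (value 36) → 40 remain.
Take all of Sweep (19 GPU-h, value 40) → 21 GPU-h left.
Take all of Search (9 GPU-h, value 15) → 12 GPU-h left.
Fill the last 12 GPU-h with part of Align: 12/25 of it earns 17.28.
Total value = 108.28.

108.28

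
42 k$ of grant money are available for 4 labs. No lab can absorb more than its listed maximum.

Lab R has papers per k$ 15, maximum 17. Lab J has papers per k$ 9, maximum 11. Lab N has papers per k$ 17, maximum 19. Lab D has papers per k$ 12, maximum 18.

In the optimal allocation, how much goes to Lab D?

6

Rank by papers per k$: Lab N 17 > Lab R 15 > Lab D 12 > Lab J 9.
Lab N takes 19 to reach its cap of 19 ; 23 left.
Give Lab R 17 to hit its cap of 17 ; 6 left.
Only 6 left; Lab D takes them to reach 6.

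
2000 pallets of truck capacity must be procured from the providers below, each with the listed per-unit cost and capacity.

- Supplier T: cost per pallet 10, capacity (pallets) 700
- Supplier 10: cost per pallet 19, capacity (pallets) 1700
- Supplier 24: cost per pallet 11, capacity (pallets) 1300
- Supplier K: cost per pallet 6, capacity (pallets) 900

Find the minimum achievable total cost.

Cheapest first:
Take 900 from Supplier K at 6 — need 1100 more.
Supplier T at 10: take all 700 pallets — 400 still needed.
Supplier 24 (11): take the remaining 400 — done.
Supplier 10: unused.
Cost = 900×6 + 700×10 + 400×11 = 16800.

16800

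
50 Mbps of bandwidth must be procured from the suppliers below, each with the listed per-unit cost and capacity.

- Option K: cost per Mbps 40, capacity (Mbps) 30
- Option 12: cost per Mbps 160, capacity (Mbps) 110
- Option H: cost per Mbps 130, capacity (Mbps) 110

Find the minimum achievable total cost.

Cheapest first:
Option K (40): use full 30 ; 20 Mbps to go.
Option H at 130: take 20 of its 110 ; requirement met.
Option 12: unused.
Cost = 30×40 + 20×130 = 3800.

3800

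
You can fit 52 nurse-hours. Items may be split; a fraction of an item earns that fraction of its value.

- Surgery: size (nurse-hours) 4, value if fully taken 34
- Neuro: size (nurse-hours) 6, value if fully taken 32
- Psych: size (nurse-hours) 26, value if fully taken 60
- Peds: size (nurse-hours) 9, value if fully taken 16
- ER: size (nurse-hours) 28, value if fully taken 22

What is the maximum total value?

Sort by value density: Surgery 34/4≈8.5, Neuro 32/6≈5.33, Psych 60/26≈2.31, Peds 16/9≈1.78, ER 22/28≈0.786.
Take all of Surgery (4 nurse-hours, value 34) → 48 nurse-hours left.
Neuro: take in full, 6 nurse-hours for value 32 → 42 left.
Take all of Psych (26 nurse-hours, value 60) → 16 nurse-hours left.
All 9 nurse-hours of Peds fit (value 16) → 7 remain.
Only 7 nurse-hours remain; take 7/28 of ER for value 22×7/28 = 5.5.
Total value = 147.5.

147.5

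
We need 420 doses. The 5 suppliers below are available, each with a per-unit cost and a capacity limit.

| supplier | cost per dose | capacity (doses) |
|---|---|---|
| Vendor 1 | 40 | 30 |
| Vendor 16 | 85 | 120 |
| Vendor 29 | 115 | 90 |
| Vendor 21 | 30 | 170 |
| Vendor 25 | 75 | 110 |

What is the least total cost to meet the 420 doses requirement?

23900

Fill from the cheapest supplier first.
Take 170 from Vendor 21 at 30 — need 250 more.
Vendor 1 at 40: take all 30 doses — 220 still needed.
Vendor 25 at 75: take all 110 doses — 110 still needed.
Take 110 from Vendor 16 at 85 to finish.
Vendor 29: unused.
Cost = 170×30 + 30×40 + 110×75 + 110×85 = 23900.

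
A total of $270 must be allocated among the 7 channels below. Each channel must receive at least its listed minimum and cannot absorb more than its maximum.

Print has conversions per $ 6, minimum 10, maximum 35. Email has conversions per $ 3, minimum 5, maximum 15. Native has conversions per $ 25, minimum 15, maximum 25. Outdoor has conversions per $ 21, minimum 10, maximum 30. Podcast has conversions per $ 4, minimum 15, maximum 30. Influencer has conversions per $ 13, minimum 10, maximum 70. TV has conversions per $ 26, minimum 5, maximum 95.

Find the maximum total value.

Meeting every minimum uses 10+5+15+10+15+10+5 = 70 $, leaving 200.
Order the channels by conversions per $: TV 26 > Native 25 > Outdoor 21 > Influencer 13 > Print 6 > Podcast 4 > Email 3.
TV: +90 to 95 (cap) — 110 left.
Give Native 10 more to hit its cap of 25 — 100 left.
Give Outdoor 20 more to hit its cap of 30 — 80 left.
Influencer: +60 to 70 (cap) — 20 left.
Only 20 left; Print takes them to reach 30.
Total = 6×30 + 3×5 + 25×25 + 21×30 + 4×15 + 13×70 + 26×95 = 4890.

4890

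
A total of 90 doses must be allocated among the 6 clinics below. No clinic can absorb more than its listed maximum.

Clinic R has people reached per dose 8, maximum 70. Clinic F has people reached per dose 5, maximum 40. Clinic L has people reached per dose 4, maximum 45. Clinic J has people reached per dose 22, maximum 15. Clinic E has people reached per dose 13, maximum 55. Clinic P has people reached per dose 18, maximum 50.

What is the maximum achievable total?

Rank by people reached per dose: Clinic J 22 > Clinic P 18 > Clinic E 13 > Clinic R 8 > Clinic F 5 > Clinic L 4.
Give Clinic J 15 to hit its cap of 15 ; 75 left.
Clinic P takes 50 to reach its cap of 50 ; 25 left.
Clinic E has room for 55 but only 25 remain, so it gets 25.
Total = 22×15 + 13×25 + 18×50 = 1555.

1555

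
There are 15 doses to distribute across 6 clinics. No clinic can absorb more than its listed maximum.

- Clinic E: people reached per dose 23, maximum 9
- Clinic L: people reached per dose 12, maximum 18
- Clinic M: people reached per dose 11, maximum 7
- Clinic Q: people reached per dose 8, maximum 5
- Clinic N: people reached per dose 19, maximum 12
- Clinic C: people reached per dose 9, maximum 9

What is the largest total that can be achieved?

321

Highest people reached per dose first: Clinic E 23 > Clinic N 19 > Clinic L 12 > Clinic M 11 > Clinic C 9 > Clinic Q 8.
Clinic E takes 9 to reach its cap of 9 — 6 left.
Clinic N: +6 (room for 12) → 6. Pool exhausted.
Total = 23×9 + 19×6 = 321.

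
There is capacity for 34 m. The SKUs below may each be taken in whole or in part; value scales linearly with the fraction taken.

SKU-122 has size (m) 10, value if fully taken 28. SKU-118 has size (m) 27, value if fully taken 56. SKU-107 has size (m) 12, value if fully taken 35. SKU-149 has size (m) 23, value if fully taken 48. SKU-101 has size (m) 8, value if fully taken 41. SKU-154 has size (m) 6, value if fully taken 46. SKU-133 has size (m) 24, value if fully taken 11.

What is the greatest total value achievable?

144.4

Rank by value-to-size ratio: SKU-154 46/6≈7.67, SKU-101 41/8≈5.12, SKU-107 35/12≈2.92, SKU-122 28/10≈2.8, SKU-149 48/23≈2.09, SKU-118 56/27≈2.07, SKU-133 11/24≈0.458.
Take all of SKU-154 (6 m, value 46) — 28 m left.
All 8 m of SKU-101 fit (value 41) — 20 remain.
SKU-107: take in full, 12 m for value 35 — 8 left.
Only 8 m remain; take 8/10 of SKU-122 for value 28×8/10 = 22.4.
Total value = 144.4.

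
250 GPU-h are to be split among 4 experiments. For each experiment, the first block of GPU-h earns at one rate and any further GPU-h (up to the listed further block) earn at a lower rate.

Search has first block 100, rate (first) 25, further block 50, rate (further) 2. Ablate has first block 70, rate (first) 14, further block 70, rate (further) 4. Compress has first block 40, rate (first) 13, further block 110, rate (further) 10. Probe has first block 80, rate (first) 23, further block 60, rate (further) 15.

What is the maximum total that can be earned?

5380

Order all 8 blocks by rate: Search/tier1 25 > Probe/tier1 23 > Probe/tier2 15 > Ablate/tier1 14 > Compress/tier1 13 > Compress/tier2 10 > Ablate/tier2 4 > Search/tier2 2.
Fill Search tier1 block (100 at 25) — 150 left.
Fill Probe tier1 block (80 at 23) — 70 left.
Fill Probe tier2 block (60 at 15) — 10 left.
10 remain; put them into Ablate tier1 at 14.
Total = 25×100 + 23×80 + 15×60 + 14×10 = 5380.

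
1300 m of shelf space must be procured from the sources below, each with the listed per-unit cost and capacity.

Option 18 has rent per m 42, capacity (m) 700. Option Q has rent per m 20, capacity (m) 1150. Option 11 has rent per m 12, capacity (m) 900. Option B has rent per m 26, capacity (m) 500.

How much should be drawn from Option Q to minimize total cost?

400

Fill from the cheapest source first.
Take 900 from Option 11 at 12 — need 400 more.
Take 400 from Option Q at 20 to finish.
Option B, Option 18: unused.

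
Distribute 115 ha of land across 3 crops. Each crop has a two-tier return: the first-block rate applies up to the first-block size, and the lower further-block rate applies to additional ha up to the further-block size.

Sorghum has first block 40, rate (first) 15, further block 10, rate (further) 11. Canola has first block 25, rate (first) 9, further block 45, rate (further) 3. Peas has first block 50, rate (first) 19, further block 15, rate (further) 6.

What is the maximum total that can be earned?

Treat each block as its own option and order by rate: Peas/T1 19 > Sorghum/T1 15 > Sorghum/T2 11 > Canola/T1 9 > Peas/T2 6 > Canola/T2 3.
Peas/T1 (19): +50 ; 65 left.
Fill Sorghum T1 block (40 at 15) ; 25 left.
Sorghum T2 at 11: fill all 10 ; 15 left.
Canola T1 at 9: only 15 left, fill 15.
Total = 19×50 + 15×40 + 11×10 + 9×15 = 1795.

1795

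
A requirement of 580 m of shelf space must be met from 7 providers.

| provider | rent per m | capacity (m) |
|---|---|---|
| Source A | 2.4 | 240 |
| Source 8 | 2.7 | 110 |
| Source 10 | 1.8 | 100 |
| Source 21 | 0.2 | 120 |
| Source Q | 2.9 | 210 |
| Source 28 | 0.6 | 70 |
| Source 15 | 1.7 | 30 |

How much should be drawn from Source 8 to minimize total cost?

20

Cheapest first:
Source 21 at 0.2: take all 120 m ; 460 still needed.
Source 28 at 0.6: take all 70 m ; 390 still needed.
Take 30 from Source 15 at 1.7 ; need 360 more.
Source 10 at 1.8: take all 100 m ; 260 still needed.
Take 240 from Source A at 2.4 ; need 20 more.
Source 8 (2.7): take the remaining 20 ; done.
Source Q: unused.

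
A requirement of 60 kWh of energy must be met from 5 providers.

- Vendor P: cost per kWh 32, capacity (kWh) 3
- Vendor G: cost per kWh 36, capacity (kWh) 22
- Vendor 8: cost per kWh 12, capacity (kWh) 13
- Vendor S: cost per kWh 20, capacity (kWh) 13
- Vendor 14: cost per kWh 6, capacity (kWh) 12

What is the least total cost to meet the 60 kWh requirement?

Use providers in increasing cost order.
Vendor 14 (6): use full 12 ; 48 kWh to go.
Vendor 8 at 12: take all 13 kWh ; 35 still needed.
Take 13 from Vendor S at 20 ; need 22 more.
Vendor P (32): use full 3 ; 19 kWh to go.
Take 19 from Vendor G at 36 to finish.
Cost = 12×6 + 13×12 + 13×20 + 3×32 + 19×36 = 1268.

1268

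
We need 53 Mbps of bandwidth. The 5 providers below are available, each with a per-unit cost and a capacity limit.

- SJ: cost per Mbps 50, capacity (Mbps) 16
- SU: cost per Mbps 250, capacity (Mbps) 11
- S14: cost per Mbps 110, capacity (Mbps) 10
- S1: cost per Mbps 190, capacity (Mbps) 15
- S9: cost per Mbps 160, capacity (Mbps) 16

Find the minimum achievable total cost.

Fill from the cheapest provider first.
SJ at 50: take all 16 Mbps — 37 still needed.
S14 at 110: take all 10 Mbps — 27 still needed.
Take 16 from S9 at 160 — need 11 more.
S1 (190): take the remaining 11 — done.
SU: unused.
Cost = 16×50 + 10×110 + 16×160 + 11×190 = 6550.

6550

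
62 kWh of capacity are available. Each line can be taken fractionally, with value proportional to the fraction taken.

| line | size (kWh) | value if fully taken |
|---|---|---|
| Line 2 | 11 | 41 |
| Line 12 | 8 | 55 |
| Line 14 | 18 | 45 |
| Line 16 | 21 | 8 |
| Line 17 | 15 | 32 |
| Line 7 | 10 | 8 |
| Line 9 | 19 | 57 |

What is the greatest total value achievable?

210.8

Rank by value-to-size ratio: Line 12 55/8≈6.88, Line 2 41/11≈3.73, Line 9 57/19≈3, Line 14 45/18≈2.5, Line 17 32/15≈2.13, Line 7 8/10≈0.8, Line 16 8/21≈0.381.
All 8 kWh of Line 12 fit (value 55) — 54 remain.
All 11 kWh of Line 2 fit (value 41) — 43 remain.
Line 9: take in full, 19 kWh for value 57 — 24 left.
Take all of Line 14 (18 kWh, value 45) — 6 kWh left.
Fill the last 6 kWh with part of Line 17: 6/15 of it earns 12.8.
Total value = 210.8.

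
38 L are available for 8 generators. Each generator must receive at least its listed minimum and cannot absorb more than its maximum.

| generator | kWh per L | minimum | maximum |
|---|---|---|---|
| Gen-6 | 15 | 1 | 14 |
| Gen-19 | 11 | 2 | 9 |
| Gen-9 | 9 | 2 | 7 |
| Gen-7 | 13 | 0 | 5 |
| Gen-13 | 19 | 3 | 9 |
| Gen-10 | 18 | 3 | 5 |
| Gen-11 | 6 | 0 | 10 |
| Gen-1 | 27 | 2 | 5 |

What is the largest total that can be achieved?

659

Meeting every minimum uses 1+2+2+0+3+3+0+2 = 13 L, leaving 25.
Rank by kWh per L: Gen-1 27 > Gen-13 19 > Gen-10 18 > Gen-6 15 > Gen-7 13 > Gen-19 11 > Gen-9 9 > Gen-11 6.
Gen-1: +3 to 5 (cap) ; 22 left.
Give Gen-13 6 more to hit its cap of 9 ; 16 left.
Gen-10: +2 to 5 (cap) ; 14 left.
Give Gen-6 13 more to hit its cap of 14 ; 1 left.
Only 1 left; Gen-7 takes them to reach 1.
Total = 15×14 + 11×2 + 9×2 + 13×1 + 19×9 + 18×5 + 27×5 = 659.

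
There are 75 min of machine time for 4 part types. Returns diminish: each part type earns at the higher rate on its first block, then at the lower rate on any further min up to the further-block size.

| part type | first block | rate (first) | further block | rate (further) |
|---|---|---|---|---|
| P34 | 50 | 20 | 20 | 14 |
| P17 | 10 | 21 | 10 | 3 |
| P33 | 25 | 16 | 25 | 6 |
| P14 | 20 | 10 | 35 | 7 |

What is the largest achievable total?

Treat each block as its own option and order by rate: P17/first 21 > P34/first 20 > P33/first 16 > P34/second 14 > P14/first 10 > P14/second 7 > P33/second 6 > P17/second 3.
P17 first at 21: fill all 10 → 65 left.
P34 first at 20: fill all 50 → 15 left.
P33 first at 16: only 15 left, fill 15.
Total = 21×10 + 20×50 + 16×15 = 1450.

1450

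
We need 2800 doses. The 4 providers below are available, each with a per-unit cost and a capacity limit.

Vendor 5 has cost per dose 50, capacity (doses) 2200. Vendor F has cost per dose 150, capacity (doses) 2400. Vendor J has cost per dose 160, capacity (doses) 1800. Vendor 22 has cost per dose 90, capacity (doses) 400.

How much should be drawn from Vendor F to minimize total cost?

Cheapest first:
Vendor 5 (50): use full 2200 — 600 doses to go.
Take 400 from Vendor 22 at 90 — need 200 more.
Take 200 from Vendor F at 150 to finish.
Vendor J: unused.

200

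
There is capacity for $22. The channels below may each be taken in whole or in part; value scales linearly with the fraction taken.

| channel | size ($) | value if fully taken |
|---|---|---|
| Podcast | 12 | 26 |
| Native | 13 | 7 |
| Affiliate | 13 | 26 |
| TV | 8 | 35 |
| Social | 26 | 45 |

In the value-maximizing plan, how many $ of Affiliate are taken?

2

Sort by value density: TV 35/8≈4.38, Podcast 26/12≈2.17, Affiliate 26/13≈2, Social 45/26≈1.73, Native 7/13≈0.538.
Take all of TV (8 $, value 35) ; 14 $ left.
Take all of Podcast (12 $, value 26) ; 2 $ left.
Only 2 $ remain; take 2/13 of Affiliate for value 26×2/13 = 4.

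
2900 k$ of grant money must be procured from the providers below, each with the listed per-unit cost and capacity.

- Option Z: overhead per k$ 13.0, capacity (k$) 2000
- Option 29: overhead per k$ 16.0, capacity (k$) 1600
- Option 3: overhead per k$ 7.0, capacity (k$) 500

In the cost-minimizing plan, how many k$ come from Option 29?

Cheapest first:
Take 500 from Option 3 at 7.0 — need 2400 more.
Option Z (13.0): use full 2000 — 400 k$ to go.
Option 29 at 16.0: take 400 of its 1600 — requirement met.

400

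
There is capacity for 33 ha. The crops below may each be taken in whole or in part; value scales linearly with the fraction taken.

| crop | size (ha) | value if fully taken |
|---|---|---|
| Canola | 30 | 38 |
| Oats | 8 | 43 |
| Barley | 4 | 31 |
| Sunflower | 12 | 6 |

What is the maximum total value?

100.6

Best value per unit of size first: Barley 31/4≈7.75, Oats 43/8≈5.38, Canola 38/30≈1.27, Sunflower 6/12≈0.5.
All 4 ha of Barley fit (value 31) ; 29 remain.
Take all of Oats (8 ha, value 43) ; 21 ha left.
Only 21 ha remain; take 21/30 of Canola for value 38×21/30 = 26.6.
Total value = 100.6.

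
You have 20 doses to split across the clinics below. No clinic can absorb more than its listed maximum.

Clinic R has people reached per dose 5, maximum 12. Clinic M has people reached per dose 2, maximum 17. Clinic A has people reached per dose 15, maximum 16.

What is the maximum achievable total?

260

Order the clinics by people reached per dose: Clinic A 15 > Clinic R 5 > Clinic M 2.
Clinic A takes 16 to reach its cap of 16 → 4 left.
Clinic R has room for 12 but only 4 remain, so it gets 4.
Total = 5×4 + 15×16 = 260.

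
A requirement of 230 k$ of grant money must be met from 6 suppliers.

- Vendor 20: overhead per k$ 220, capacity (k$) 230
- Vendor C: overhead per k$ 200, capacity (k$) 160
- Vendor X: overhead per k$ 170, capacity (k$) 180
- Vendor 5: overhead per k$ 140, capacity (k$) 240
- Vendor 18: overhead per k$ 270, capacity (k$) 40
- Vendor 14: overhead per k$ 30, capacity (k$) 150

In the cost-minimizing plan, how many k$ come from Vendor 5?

Cheapest first:
Vendor 14 (30): use full 150 → 80 k$ to go.
Take 80 from Vendor 5 at 140 to finish.
Vendor X, Vendor C, Vendor 20, Vendor 18: unused.

80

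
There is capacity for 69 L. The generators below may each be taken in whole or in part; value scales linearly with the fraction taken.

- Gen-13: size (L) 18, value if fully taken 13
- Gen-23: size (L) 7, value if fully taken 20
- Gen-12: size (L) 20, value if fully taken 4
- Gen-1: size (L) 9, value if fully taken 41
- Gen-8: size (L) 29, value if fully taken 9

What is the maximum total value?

84.2

Sort by value density: Gen-1 41/9≈4.56, Gen-23 20/7≈2.86, Gen-13 13/18≈0.722, Gen-8 9/29≈0.31, Gen-12 4/20≈0.2.
Take all of Gen-1 (9 L, value 41) — 60 L left.
Take all of Gen-23 (7 L, value 20) — 53 L left.
Gen-13: take in full, 18 L for value 13 — 35 left.
Gen-8: take in full, 29 L for value 9 — 6 left.
Only 6 L remain; take 6/20 of Gen-12 for value 4×6/20 = 1.2.
Total value = 84.2.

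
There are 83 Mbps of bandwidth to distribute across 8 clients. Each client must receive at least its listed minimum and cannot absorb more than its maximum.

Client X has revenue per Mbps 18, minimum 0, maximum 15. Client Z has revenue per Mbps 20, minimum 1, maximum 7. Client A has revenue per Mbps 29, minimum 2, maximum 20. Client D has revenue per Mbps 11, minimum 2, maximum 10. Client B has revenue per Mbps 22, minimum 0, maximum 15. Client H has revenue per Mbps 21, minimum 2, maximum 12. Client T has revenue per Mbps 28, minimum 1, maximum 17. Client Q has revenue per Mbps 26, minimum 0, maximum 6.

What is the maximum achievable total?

Meeting every minimum uses 0+1+2+2+0+2+1+0 = 8 Mbps, leaving 75.
Order the clients by revenue per Mbps: Client A 29 > Client T 28 > Client Q 26 > Client B 22 > Client H 21 > Client Z 20 > Client X 18 > Client D 11.
Client A takes 18 more to reach its cap of 20 → 57 left.
Client T: +16 to 17 (cap) → 41 left.
Give Client Q 6 more to hit its cap of 6 → 35 left.
Client B takes 15 more to reach its cap of 15 → 20 left.
Client H takes 10 more to reach its cap of 12 → 10 left.
Client Z: +6 to 7 (cap) → 4 left.
Client X has room for 15 more but only 4 remain, so it gets 4.
Total = 18×4 + 20×7 + 29×20 + 11×2 + 22×15 + 21×12 + 28×17 + 26×6 = 2028.

2028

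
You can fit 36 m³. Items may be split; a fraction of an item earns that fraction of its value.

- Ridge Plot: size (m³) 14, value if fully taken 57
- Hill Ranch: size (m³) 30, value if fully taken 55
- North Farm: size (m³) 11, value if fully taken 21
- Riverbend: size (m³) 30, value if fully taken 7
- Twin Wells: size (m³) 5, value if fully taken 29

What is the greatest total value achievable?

Rank by value-to-size ratio: Twin Wells 29/5≈5.8, Ridge Plot 57/14≈4.07, North Farm 21/11≈1.91, Hill Ranch 55/30≈1.83, Riverbend 7/30≈0.233.
Twin Wells: take in full, 5 m³ for value 29 → 31 left.
All 14 m³ of Ridge Plot fit (value 57) → 17 remain.
North Farm: take in full, 11 m³ for value 21 → 6 left.
Only 6 m³ remain; take 6/30 of Hill Ranch for value 55×6/30 = 11.
Total value = 118.

118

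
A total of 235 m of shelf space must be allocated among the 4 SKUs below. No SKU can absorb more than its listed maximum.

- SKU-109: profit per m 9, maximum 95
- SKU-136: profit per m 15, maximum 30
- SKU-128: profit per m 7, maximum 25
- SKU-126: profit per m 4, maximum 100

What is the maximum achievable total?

Highest profit per m first: SKU-136 15 > SKU-109 9 > SKU-128 7 > SKU-126 4.
SKU-136: +30 to 30 (cap) ; 205 left.
SKU-109 takes 95 to reach its cap of 95 ; 110 left.
SKU-128: +25 to 25 (cap) ; 85 left.
SKU-126: +85 (room for 100) → 85. Pool exhausted.
Total = 9×95 + 15×30 + 7×25 + 4×85 = 1820.

1820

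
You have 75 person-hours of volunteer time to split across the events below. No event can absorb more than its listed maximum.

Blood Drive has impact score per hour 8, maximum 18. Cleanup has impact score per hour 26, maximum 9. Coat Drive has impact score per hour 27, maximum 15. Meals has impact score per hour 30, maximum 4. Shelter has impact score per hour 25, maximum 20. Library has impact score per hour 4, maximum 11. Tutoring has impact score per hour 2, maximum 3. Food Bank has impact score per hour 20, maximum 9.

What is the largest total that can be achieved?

Highest impact score per hour first: Meals 30 > Coat Drive 27 > Cleanup 26 > Shelter 25 > Food Bank 20 > Blood Drive 8 > Library 4 > Tutoring 2.
Meals: +4 to 4 (cap) — 71 left.
Coat Drive: +15 to 15 (cap) — 56 left.
Give Cleanup 9 to hit its cap of 9 — 47 left.
Shelter: +20 to 20 (cap) — 27 left.
Food Bank: +9 to 9 (cap) — 18 left.
Give Blood Drive 18 to hit its cap of 18 — 0 left.
Total = 8×18 + 26×9 + 27×15 + 30×4 + 25×20 + 20×9 = 1583.

1583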